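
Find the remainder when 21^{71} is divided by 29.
By Fermat: 21^{28} ≡ 1 mod 29. 71 = 2×28 + 15. So 21^{71} ≡ 21^{15} ≡ 8 mod 29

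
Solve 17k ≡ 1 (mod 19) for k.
Since 19 is prime, by Fermat 17^(-1) ≡ 17^{17} ≡ 9 (mod 19). Verify: 17 × 9 = 153 ≡ 1 (mod 19)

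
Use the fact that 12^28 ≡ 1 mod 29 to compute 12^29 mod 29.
By Fermat: 12^{28} ≡ 1 mod 29. So 12^{29} = 12^{28} · 12^{1} ≡ 12^{1} ≡ 12 mod 29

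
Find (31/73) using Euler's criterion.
(31/73) = 31^{36} mod 73 = -1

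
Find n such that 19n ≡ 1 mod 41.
Since 41 is prime, by Fermat 19^(-1) ≡ 19^{39} ≡ 13 mod 41. Verify: 19 × 13 = 247 ≡ 1 mod 41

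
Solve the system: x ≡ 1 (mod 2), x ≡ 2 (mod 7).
M = 2 × 7 = 14. M₁ = 7, y₁ ≡ 1 (mod 2). M₂ = 2, y₂ ≡ 4 (mod 7). x = 1×7×1 + 2×2×4 ≡ 9 (mod 14)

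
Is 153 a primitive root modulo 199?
ord_199(153) divides 198. For each prime q|198: 153^{99}≡198, 153^{66}≡92, 153^{18}≡62, none ≡ 1. So 153 has order 198 and is a primitive root mod 199.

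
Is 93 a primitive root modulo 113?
ord_113(93) divides 112. For each prime q|112: 93^{56}≡112, 93^{16}≡28, none ≡ 1. So 93 has order 112 and is a primitive root mod 113.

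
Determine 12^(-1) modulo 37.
Since 37 is prime, by Fermat 12^(-1) ≡ 12^{35} ≡ 34 (mod 37). Verify: 12 × 34 = 408 ≡ 1 (mod 37)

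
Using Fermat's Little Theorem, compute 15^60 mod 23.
By Fermat: 15^{22} ≡ 1 mod 23. 60 = 2×22 + 16. So 15^{60} ≡ 15^{16} ≡ 16 mod 23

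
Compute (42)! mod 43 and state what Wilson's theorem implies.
(42)! mod 43 = 42. Since this equals -1 (mod 43), Wilson confirms 43 is prime.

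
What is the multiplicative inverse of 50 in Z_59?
Since 59 is prime, by Fermat 50^(-1) ≡ 50^{57} ≡ 13 mod 59. Verify: 50 × 13 = 650 ≡ 1 mod 59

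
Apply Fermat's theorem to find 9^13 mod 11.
By Fermat: 9^{10} ≡ 1 mod 11. So 9^{13} = 9^{10} · 9^{3} ≡ 9^{3} ≡ 3 mod 11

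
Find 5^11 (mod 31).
By repeated squaring (mod 31): 5^{1}≡5, 5^{2}≡25, 5^{4}≡5, 5^{8}≡25. Then 5^{11} = 5^{8+2+1} ≡ 25 × 25 × 5 ≡ 25 (mod 31)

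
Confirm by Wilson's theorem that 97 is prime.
(96)! mod 97 = 96. Since this equals -1 mod 97, Wilson confirms 97 is prime.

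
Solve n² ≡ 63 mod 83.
The square roots of 63 mod 83 are 48 and 35. Verify: 48² = 2304 ≡ 63 mod 83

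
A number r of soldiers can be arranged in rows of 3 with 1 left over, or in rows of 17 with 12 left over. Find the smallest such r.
M = 3 × 17 = 51. M₁ = 17, y₁ ≡ 2 mod 3. M₂ = 3, y₂ ≡ 6 mod 17. r = 1×17×2 + 12×3×6 ≡ 46 mod 51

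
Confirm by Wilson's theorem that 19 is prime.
(18)! mod 19 = 18. Since this equals -1 (mod 19), Wilson confirms 19 is prime.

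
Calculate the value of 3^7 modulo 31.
By repeated squaring mod 31: 3^{1}≡3, 3^{2}≡9, 3^{4}≡19. Then 3^{7} = 3^{4+2+1} ≡ 19 × 9 × 3 ≡ 17 mod 31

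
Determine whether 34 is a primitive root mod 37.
34^{9} ≡ 1 mod 37 and 9 < 36, so ord_37(34) = 9 ≠ 36 and 34 is not a primitive root.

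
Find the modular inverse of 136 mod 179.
Since 179 is prime, by Fermat 136^(-1) ≡ 136^{177} ≡ 154 mod 179. Verify: 136 × 154 = 20944 ≡ 1 mod 179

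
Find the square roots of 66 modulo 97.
The square roots of 66 mod 97 are 39 and 58. Verify: 39² = 1521 ≡ 66 mod 97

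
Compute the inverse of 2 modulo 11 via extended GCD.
Extended GCD: 2(-5) + 11(1) = 1. So 2^(-1) ≡ -5 ≡ 6 mod 11. Verify: 2 × 6 = 12 ≡ 1 mod 11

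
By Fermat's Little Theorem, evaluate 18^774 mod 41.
By Fermat: 18^{40} ≡ 1 (mod 41). 774 ≡ 14 (mod 40). So 18^{774} ≡ 18^{14} ≡ 16 (mod 41)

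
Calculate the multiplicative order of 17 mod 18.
Powers of 17 mod 18: 17^1≡17, 17^2≡1. So the order of 17 is 2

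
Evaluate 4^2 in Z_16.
4^{2} = 16 ≡ 0 mod 16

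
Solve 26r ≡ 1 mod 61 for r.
Since 61 is prime, by Fermat 26^(-1) ≡ 26^{59} ≡ 54 mod 61. Verify: 26 × 54 = 1404 ≡ 1 mod 61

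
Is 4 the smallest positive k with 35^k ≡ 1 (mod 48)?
Powers of 35 mod 48: 35^1≡35, 35^2≡25, 35^3≡11, 35^4≡1. First k with 35^k≡1 is k=4. Yes, ord_48(35) = 4.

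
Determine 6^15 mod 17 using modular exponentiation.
By repeated squaring (mod 17): 6^{1}≡6, 6^{2}≡2, 6^{4}≡4, 6^{8}≡16. Then 6^{15} = 6^{8+4+2+1} ≡ 16 × 4 × 2 × 6 ≡ 3 (mod 17)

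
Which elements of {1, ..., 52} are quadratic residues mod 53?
QRs mod 53: {1, 4, 6, 7, 9, 10, 11, 13, 15, 16, 17, 24, 25, 28, 29, 36, 37, 38, 40, 42, 43, 44, 46, 47, 49, 52}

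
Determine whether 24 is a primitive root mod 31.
ord_31(24) divides 30. For each prime q|30: 24^{15}≡30, 24^{10}≡25, 24^{6}≡4, none ≡ 1. So 24 has order 30 and is a primitive root mod 31.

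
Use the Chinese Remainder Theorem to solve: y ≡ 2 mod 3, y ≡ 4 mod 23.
M = 3 × 23 = 69. M₁ = 23, y₁ ≡ 2 mod 3. M₂ = 3, y₂ ≡ 8 mod 23. y = 2×23×2 + 4×3×8 ≡ 50 mod 69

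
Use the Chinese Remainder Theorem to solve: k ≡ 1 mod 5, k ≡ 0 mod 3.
M = 5 × 3 = 15. M₁ = 3, y₁ ≡ 2 mod 5. M₂ = 5, y₂ ≡ 2 mod 3. k = 1×3×2 + 0×5×2 ≡ 6 mod 15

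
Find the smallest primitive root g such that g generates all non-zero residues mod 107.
g = 2. Powers: [2, 4, 8, 16, 32, 64, 21, 42, 84, ...] generates all 106 non-zero residues.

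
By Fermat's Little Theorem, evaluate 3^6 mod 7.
By Fermat's Little Theorem, 3^{6} ≡ 1 (mod 7) since 7 is prime and gcd(3, 7) = 1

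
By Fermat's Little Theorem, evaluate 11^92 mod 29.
By Fermat: 11^{28} ≡ 1 mod 29. 92 = 3×28 + 8. So 11^{92} ≡ 11^{8} ≡ 16 mod 29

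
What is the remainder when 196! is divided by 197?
By Wilson's theorem, (196)! ≡ -1 ≡ 196 mod 197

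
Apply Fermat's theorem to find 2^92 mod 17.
By Fermat: 2^{16} ≡ 1 mod 17. 92 = 5×16 + 12. So 2^{92} ≡ 2^{12} ≡ 16 mod 17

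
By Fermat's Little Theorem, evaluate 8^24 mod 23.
By Fermat: 8^{22} ≡ 1 (mod 23). So 8^{24} = 8^{22} · 8^{2} ≡ 8^{2} ≡ 18 (mod 23)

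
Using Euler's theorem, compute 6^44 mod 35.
By Euler: 6^{24} ≡ 1 mod 35 since gcd(6, 35) = 1. 44 = 1×24 + 20. So 6^{44} ≡ 6^{20} ≡ 1 mod 35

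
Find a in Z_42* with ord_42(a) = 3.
25 has order 3 mod 42 since 25^{3} ≡ 1 mod 42 and no smaller power works.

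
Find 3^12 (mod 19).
By repeated squaring (mod 19): 3^{1}≡3, 3^{2}≡9, 3^{4}≡5, 3^{8}≡6. Then 3^{12} = 3^{8+4} ≡ 6 × 5 ≡ 11 (mod 19)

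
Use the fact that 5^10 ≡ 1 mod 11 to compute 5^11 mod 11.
By Fermat: 5^{10} ≡ 1 mod 11. So 5^{11} = 5^{10} · 5^{1} ≡ 5^{1} ≡ 5 mod 11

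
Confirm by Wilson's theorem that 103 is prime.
(102)! mod 103 = 102. Since this equals -1 mod 103, Wilson confirms 103 is prime.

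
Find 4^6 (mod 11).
By repeated squaring (mod 11): 4^{1}≡4, 4^{2}≡5, 4^{4}≡3. Then 4^{6} = 4^{4+2} ≡ 3 × 5 ≡ 4 (mod 11)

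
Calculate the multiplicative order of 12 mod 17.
Powers of 12 mod 17: 12^1≡12, 12^2≡8, 12^3≡11, 12^4≡13, 12^5≡3, 12^6≡2, 12^7≡7, 12^8≡16, 12^9≡5, 12^10≡9, 12^11≡6, 12^12≡4, 12^13≡14, 12^14≡15, 12^15≡10, 12^16≡1. So the order of 12 is 16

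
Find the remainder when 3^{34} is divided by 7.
By Fermat: 3^{6} ≡ 1 mod 7. 34 = 5×6 + 4. So 3^{34} ≡ 3^{4} ≡ 4 mod 7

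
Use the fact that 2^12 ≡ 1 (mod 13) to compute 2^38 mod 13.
By Fermat: 2^{12} ≡ 1 (mod 13). 38 = 3×12 + 2. So 2^{38} ≡ 2^{2} ≡ 4 (mod 13)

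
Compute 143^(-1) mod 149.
Since 149 is prime, by Fermat 143^(-1) ≡ 143^{147} ≡ 124 mod 149. Verify: 143 × 124 = 17732 ≡ 1 mod 149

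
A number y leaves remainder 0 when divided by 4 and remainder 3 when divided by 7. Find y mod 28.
M = 4 × 7 = 28. M₁ = 7, y₁ ≡ 3 mod 4. M₂ = 4, y₂ ≡ 2 mod 7. y = 0×7×3 + 3×4×2 ≡ 24 mod 28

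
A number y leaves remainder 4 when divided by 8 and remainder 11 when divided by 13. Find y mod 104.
M = 8 × 13 = 104. M₁ = 13, y₁ ≡ 5 mod 8. M₂ = 8, y₂ ≡ 5 mod 13. y = 4×13×5 + 11×8×5 ≡ 76 mod 104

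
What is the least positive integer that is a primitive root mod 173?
g = 2. Powers: [2, 4, 8, 16, 32, 64, 128, 83, ...] generates all 172 non-zero residues.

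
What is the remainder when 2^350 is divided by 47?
Using Fermat: 2^{46} ≡ 1 mod 47. 350 ≡ 28 mod 46. So 2^{350} ≡ 2^{28} ≡ 32 mod 47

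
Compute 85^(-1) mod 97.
Since 97 is prime, by Fermat 85^(-1) ≡ 85^{95} ≡ 8 mod 97. Verify: 85 × 8 = 680 ≡ 1 mod 97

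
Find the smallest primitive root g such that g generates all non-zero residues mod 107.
g = 2. For each prime q|106: 2^{53}≡106, 2^{2}≡4, none ≡ 1, so ord_107(2) = 106 and 2 is a primitive root.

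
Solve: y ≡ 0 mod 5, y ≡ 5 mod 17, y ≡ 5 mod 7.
M = 5 × 17 × 7 = 595. M₁ = 119, y₁ ≡ 4 mod 5. M₂ = 35, y₂ ≡ 1 mod 17. M₃ = 85, y₃ ≡ 1 mod 7. y = 0×119×4 + 5×35×1 + 5×85×1 ≡ 5 mod 595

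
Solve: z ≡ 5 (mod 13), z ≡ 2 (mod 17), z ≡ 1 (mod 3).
M = 13 × 17 × 3 = 663. M₁ = 51, y₁ ≡ 12 (mod 13). M₂ = 39, y₂ ≡ 7 (mod 17). M₃ = 221, y₃ ≡ 2 (mod 3). z = 5×51×12 + 2×39×7 + 1×221×2 ≡ 70 (mod 663)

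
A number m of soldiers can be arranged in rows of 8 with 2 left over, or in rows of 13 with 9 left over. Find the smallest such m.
M = 8 × 13 = 104. M₁ = 13, y₁ ≡ 5 (mod 8). M₂ = 8, y₂ ≡ 5 (mod 13). m = 2×13×5 + 9×8×5 ≡ 74 (mod 104)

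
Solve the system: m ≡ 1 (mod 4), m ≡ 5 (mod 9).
M = 4 × 9 = 36. M₁ = 9, y₁ ≡ 1 (mod 4). M₂ = 4, y₂ ≡ 7 (mod 9). m = 1×9×1 + 5×4×7 ≡ 5 (mod 36)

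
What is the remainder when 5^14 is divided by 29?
By repeated squaring mod 29: 5^{1}≡5, 5^{2}≡25, 5^{4}≡16, 5^{8}≡24. Then 5^{14} = 5^{8+4+2} ≡ 24 × 16 × 25 ≡ 1 mod 29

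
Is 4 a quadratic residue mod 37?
By Euler's criterion: 4^{18} ≡ 1 (mod 37). Since this equals 1, 4 is a QR.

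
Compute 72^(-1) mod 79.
Since 79 is prime, by Fermat 72^(-1) ≡ 72^{77} ≡ 45 mod 79. Verify: 72 × 45 = 3240 ≡ 1 mod 79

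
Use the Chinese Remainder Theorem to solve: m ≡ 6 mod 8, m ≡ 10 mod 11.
M = 8 × 11 = 88. M₁ = 11, y₁ ≡ 3 mod 8. M₂ = 8, y₂ ≡ 7 mod 11. m = 6×11×3 + 10×8×7 ≡ 54 mod 88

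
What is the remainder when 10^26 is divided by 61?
By repeated squaring (mod 61): 10^{1}≡10, 10^{2}≡39, 10^{4}≡57, 10^{8}≡16, 10^{16}≡12. Then 10^{26} = 10^{16+8+2} ≡ 12 × 16 × 39 ≡ 46 (mod 61)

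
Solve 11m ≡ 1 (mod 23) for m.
Since 23 is prime, by Fermat 11^(-1) ≡ 11^{21} ≡ 21 (mod 23). Verify: 11 × 21 = 231 ≡ 1 (mod 23)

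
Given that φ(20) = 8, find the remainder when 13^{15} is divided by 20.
By Euler: 13^{8} ≡ 1 (mod 20) since gcd(13, 20) = 1. 15 = 1×8 + 7. So 13^{15} ≡ 13^{7} ≡ 17 (mod 20)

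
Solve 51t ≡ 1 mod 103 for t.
Since 103 is prime, by Fermat 51^(-1) ≡ 51^{101} ≡ 101 mod 103. Verify: 51 × 101 = 5151 ≡ 1 mod 103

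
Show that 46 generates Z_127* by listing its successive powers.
46^1, 46^2, ..., 46^{126} mod 127: [46, 84, 54, 71, 91, 122, 24, 88, 111, 26, 53, 25, 7, 68, 80, 124, 116, 2, 92, 41, 108, 15, 55, 117, 48, 49, 95, 52, 106, 50, 14, 9, 33, 121, 105, 4, 57, 82, 89, 30, 110, 107, 96, 98, 63, 104, 85, 100, 28, 18, 66, 115, 83, 8, 114, 37, 51, 60, 93, 87, 65, 69, 126, 81, 43, 73, 56, 36, 5, 103, 39, 16, 101, 74, 102, 120, 59, 47, 3, 11, 125, 35, 86, 19, 112, 72, 10, 79, 78, 32, 75, 21, 77, 113, 118, 94, 6, 22, 123, 70, 45, 38, 97, 17, 20, 31, 29, 64, 23, 42, 27, 99, 109, 61, 12, 44, 119, 13, 90, 76, 67, 34, 40, 62, 58, 1]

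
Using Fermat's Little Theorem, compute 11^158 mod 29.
By Fermat: 11^{28} ≡ 1 (mod 29). 158 ≡ 18 (mod 28). So 11^{158} ≡ 11^{18} ≡ 4 (mod 29)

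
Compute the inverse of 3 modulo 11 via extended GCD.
Extended GCD: 3(4) + 11(-1) = 1. So 3^(-1) ≡ 4 mod 11. Verify: 3 × 4 = 12 ≡ 1 mod 11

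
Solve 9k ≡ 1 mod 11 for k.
Since 11 is prime, by Fermat 9^(-1) ≡ 9^{9} ≡ 5 mod 11. Verify: 9 × 5 = 45 ≡ 1 mod 11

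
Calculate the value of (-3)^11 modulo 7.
Using Fermat: (-3)^{6} ≡ 1 mod 7. 11 ≡ 5 mod 6. So (-3)^{11} ≡ (-3)^{5} ≡ 2 mod 7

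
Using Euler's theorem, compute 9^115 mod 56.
By Euler: 9^{24} ≡ 1 (mod 56) since gcd(9, 56) = 1. 115 = 4×24 + 19. So 9^{115} ≡ 9^{19} ≡ 9 (mod 56)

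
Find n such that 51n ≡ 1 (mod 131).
Since 131 is prime, by Fermat 51^(-1) ≡ 51^{129} ≡ 18 (mod 131). Verify: 51 × 18 = 918 ≡ 1 (mod 131)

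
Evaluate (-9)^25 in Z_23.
Using Fermat: (-9)^{22} ≡ 1 (mod 23). 25 ≡ 3 (mod 22). So (-9)^{25} ≡ (-9)^{3} ≡ 7 (mod 23)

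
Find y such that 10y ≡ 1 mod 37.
Since 37 is prime, by Fermat 10^(-1) ≡ 10^{35} ≡ 26 mod 37. Verify: 10 × 26 = 260 ≡ 1 mod 37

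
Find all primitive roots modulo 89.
There are φ(88) = 40 primitive roots mod 89: {3, 6, 7, 13, 14, 15, 19, 23, 24, 26, 27, 28, 29, 30, 31, 33, 35, 38, 41, 43, 46, 48, 51, 54, 56, 58, 59, 60, 61, 62, 63, 65, 66, 70, 74, 75, 76, 82, 83, 86}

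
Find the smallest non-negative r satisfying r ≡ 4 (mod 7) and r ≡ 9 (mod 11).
M = 7 × 11 = 77. M₁ = 11, y₁ ≡ 2 (mod 7). M₂ = 7, y₂ ≡ 8 (mod 11). r = 4×11×2 + 9×7×8 ≡ 53 (mod 77)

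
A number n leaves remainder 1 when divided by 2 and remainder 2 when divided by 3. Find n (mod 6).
M = 2 × 3 = 6. M₁ = 3, y₁ ≡ 1 (mod 2). M₂ = 2, y₂ ≡ 2 (mod 3). n = 1×3×1 + 2×2×2 ≡ 5 (mod 6)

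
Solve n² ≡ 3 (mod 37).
The square roots of 3 mod 37 are 22 and 15. Verify: 22² = 484 ≡ 3 (mod 37)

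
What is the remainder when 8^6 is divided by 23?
By repeated squaring (mod 23): 8^{1}≡8, 8^{2}≡18, 8^{4}≡2. Then 8^{6} = 8^{4+2} ≡ 2 × 18 ≡ 13 (mod 23)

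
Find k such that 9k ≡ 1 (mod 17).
Since 17 is prime, by Fermat 9^(-1) ≡ 9^{15} ≡ 2 (mod 17). Verify: 9 × 2 = 18 ≡ 1 (mod 17)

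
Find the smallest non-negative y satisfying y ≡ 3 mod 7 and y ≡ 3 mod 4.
M = 7 × 4 = 28. M₁ = 4, y₁ ≡ 2 mod 7. M₂ = 7, y₂ ≡ 3 mod 4. y = 3×4×2 + 3×7×3 ≡ 3 mod 28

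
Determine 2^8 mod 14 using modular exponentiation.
By repeated squaring (mod 14): 2^{1}≡2, 2^{2}≡4, 2^{4}≡2, 2^{8}≡4. So 2^{8} ≡ 4 (mod 14)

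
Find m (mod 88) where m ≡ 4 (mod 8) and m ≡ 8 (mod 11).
M = 8 × 11 = 88. M₁ = 11, y₁ ≡ 3 (mod 8). M₂ = 8, y₂ ≡ 7 (mod 11). m = 4×11×3 + 8×8×7 ≡ 52 (mod 88)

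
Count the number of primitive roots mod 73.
Number of primitive roots mod 73 = φ(p-1) = φ(72) = 24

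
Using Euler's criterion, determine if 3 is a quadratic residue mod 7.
By Euler's criterion: 3^{3} ≡ 6 (mod 7). Since this equals -1 (≡ 6), 3 is not a QR.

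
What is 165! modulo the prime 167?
(166)! = (165)! × (166) ≡ -1 (mod 167). So (165)! ≡ -1 × (166)^(-1) ≡ (-1)×(-1) = 1 (mod 167)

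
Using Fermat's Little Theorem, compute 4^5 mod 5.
By Fermat: 4^{4} ≡ 1 (mod 5). So 4^{5} = 4^{4} · 4^{1} ≡ 4^{1} ≡ 4 (mod 5)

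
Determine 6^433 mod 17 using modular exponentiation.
Using Fermat: 6^{16} ≡ 1 (mod 17). 433 ≡ 1 (mod 16). So 6^{433} ≡ 6^{1} ≡ 6 (mod 17)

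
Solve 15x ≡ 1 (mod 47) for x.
Since 47 is prime, by Fermat 15^(-1) ≡ 15^{45} ≡ 22 (mod 47). Verify: 15 × 22 = 330 ≡ 1 (mod 47)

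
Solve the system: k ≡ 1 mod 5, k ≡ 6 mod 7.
M = 5 × 7 = 35. M₁ = 7, y₁ ≡ 3 mod 5. M₂ = 5, y₂ ≡ 3 mod 7. k = 1×7×3 + 6×5×3 ≡ 6 mod 35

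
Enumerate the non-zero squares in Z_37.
QRs mod 37: {1, 3, 4, 7, 9, 10, 11, 12, 16, 21, 25, 26, 27, 28, 30, 33, 34, 36}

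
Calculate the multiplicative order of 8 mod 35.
Powers of 8 mod 35: 8^1≡8, 8^2≡29, 8^3≡22, 8^4≡1. ord_35(8) = 4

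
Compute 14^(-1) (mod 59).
Since 59 is prime, by Fermat 14^(-1) ≡ 14^{57} ≡ 38 (mod 59). Verify: 14 × 38 = 532 ≡ 1 (mod 59)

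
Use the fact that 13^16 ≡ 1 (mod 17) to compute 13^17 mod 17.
By Fermat: 13^{16} ≡ 1 (mod 17). So 13^{17} = 13^{16} · 13^{1} ≡ 13^{1} ≡ 13 (mod 17)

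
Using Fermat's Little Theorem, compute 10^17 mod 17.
By Fermat: 10^{16} ≡ 1 mod 17. So 10^{17} = 10^{16} · 10^{1} ≡ 10^{1} ≡ 10 mod 17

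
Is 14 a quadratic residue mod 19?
By Euler's criterion: 14^{9} ≡ 18 mod 19. Since this equals -1 (≡ 18), 14 is not a QR.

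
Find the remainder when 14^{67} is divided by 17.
By Fermat: 14^{16} ≡ 1 mod 17. 67 = 4×16 + 3. So 14^{67} ≡ 14^{3} ≡ 7 mod 17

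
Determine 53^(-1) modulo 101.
Since 101 is prime, by Fermat 53^(-1) ≡ 53^{99} ≡ 61 mod 101. Verify: 53 × 61 = 3233 ≡ 1 mod 101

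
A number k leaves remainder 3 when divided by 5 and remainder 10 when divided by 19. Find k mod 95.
M = 5 × 19 = 95. M₁ = 19, y₁ ≡ 4 mod 5. M₂ = 5, y₂ ≡ 4 mod 19. k = 3×19×4 + 10×5×4 ≡ 48 mod 95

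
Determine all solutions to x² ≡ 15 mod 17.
The square roots of 15 mod 17 are 7 and 10. Verify: 7² = 49 ≡ 15 mod 17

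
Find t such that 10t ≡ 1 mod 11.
Since 11 is prime, by Fermat 10^(-1) ≡ 10^{9} ≡ 10 mod 11. Verify: 10 × 10 = 100 ≡ 1 mod 11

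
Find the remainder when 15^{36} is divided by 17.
By Fermat: 15^{16} ≡ 1 (mod 17). 36 = 2×16 + 4. So 15^{36} ≡ 15^{4} ≡ 16 (mod 17)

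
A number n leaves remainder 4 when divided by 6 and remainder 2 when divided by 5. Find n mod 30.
M = 6 × 5 = 30. M₁ = 5, y₁ ≡ 5 mod 6. M₂ = 6, y₂ ≡ 1 mod 5. n = 4×5×5 + 2×6×1 ≡ 22 mod 30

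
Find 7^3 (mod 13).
7^{3} = 343 ≡ 5 (mod 13)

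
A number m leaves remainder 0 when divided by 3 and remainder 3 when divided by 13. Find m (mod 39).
M = 3 × 13 = 39. M₁ = 13, y₁ ≡ 1 (mod 3). M₂ = 3, y₂ ≡ 9 (mod 13). m = 0×13×1 + 3×3×9 ≡ 3 (mod 39)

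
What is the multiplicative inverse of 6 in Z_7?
Since 7 is prime, by Fermat 6^(-1) ≡ 6^{5} ≡ 6 (mod 7). Verify: 6 × 6 = 36 ≡ 1 (mod 7)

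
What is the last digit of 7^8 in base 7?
By repeated squaring (mod 7): 7^{1}≡0, 7^{2}≡0, 7^{4}≡0, 7^{8}≡0. So 7^{8} ≡ 0 (mod 7)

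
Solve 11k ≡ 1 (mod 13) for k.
Since 13 is prime, by Fermat 11^(-1) ≡ 11^{11} ≡ 6 (mod 13). Verify: 11 × 6 = 66 ≡ 1 (mod 13)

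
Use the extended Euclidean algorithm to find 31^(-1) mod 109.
Extended GCD: 31(-7) + 109(2) = 1. So 31^(-1) ≡ -7 ≡ 102 mod 109. Verify: 31 × 102 = 3162 ≡ 1 mod 109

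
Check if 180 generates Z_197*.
ord_197(180) divides 196. For each prime q|196: 180^{98}≡196, 180^{28}≡114, none ≡ 1. So 180 has order 196 and is a primitive root mod 197.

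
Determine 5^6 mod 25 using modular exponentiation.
By repeated squaring mod 25: 5^{1}≡5, 5^{2}≡0, 5^{4}≡0. Then 5^{6} = 5^{4+2} ≡ 0 × 0 ≡ 0 mod 25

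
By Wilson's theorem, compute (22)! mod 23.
By Wilson's theorem, (22)! ≡ -1 ≡ 22 mod 23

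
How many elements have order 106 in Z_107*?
Number of primitive roots mod 107 = φ(p-1) = φ(106) = 52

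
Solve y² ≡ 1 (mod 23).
The square roots of 1 mod 23 are 1 and 22. Verify: 1² = 1 ≡ 1 (mod 23)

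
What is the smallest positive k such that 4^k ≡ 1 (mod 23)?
Powers of 4 mod 23: 4^1≡4, 4^2≡16, 4^3≡18, 4^4≡3, 4^5≡12, 4^6≡2, 4^7≡8, 4^8≡9, 4^9≡13, 4^10≡6, 4^11≡1. So the order of 4 is 11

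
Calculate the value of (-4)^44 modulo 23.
Using Fermat: (-4)^{22} ≡ 1 (mod 23). 44 ≡ 0 (mod 22). So (-4)^{44} ≡ (-4)^{0} ≡ 1 (mod 23)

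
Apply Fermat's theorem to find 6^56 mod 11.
By Fermat: 6^{10} ≡ 1 mod 11. 56 = 5×10 + 6. So 6^{56} ≡ 6^{6} ≡ 5 mod 11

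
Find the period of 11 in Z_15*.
Powers of 11 mod 15: 11^1≡11, 11^2≡1. Order = 2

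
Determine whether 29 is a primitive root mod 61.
29^{12} ≡ 1 mod 61 and 12 < 60, so ord_61(29) = 12 ≠ 60 and 29 is not a primitive root.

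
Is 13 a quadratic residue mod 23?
By Euler's criterion: 13^{11} ≡ 1 (mod 23). Since this equals 1, 13 is a QR.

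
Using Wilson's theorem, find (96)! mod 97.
By Wilson's theorem, (96)! ≡ -1 ≡ 96 (mod 97)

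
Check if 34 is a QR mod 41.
By Euler's criterion: 34^{20} ≡ 40 mod 41. Since this equals -1 (≡ 40), 34 is not a QR.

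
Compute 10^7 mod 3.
Using Fermat: 10^{2} ≡ 1 (mod 3). 7 ≡ 1 (mod 2). So 10^{7} ≡ 10^{1} ≡ 1 (mod 3)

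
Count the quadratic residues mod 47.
For prime 47, there are (p-1)/2 = (47-1)/2 = 23 quadratic residues (excluding 0).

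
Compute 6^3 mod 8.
6^{3} = 216 ≡ 0 mod 8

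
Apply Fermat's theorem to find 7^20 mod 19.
By Fermat: 7^{18} ≡ 1 mod 19. So 7^{20} = 7^{18} · 7^{2} ≡ 7^{2} ≡ 11 mod 19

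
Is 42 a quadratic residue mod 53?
By Euler's criterion: 42^{26} ≡ 1 (mod 53). Since this equals 1, 42 is a QR.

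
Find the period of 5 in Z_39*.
Powers of 5 mod 39: 5^1≡5, 5^2≡25, 5^3≡8, 5^4≡1. ord_39(5) = 4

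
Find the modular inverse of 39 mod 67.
Since 67 is prime, by Fermat 39^(-1) ≡ 39^{65} ≡ 55 (mod 67). Verify: 39 × 55 = 2145 ≡ 1 (mod 67)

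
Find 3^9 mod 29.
By repeated squaring mod 29: 3^{1}≡3, 3^{2}≡9, 3^{4}≡23, 3^{8}≡7. Then 3^{9} = 3^{8+1} ≡ 7 × 3 ≡ 21 mod 29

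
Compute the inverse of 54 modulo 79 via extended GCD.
Extended GCD: 54(-19) + 79(13) = 1. So 54^(-1) ≡ -19 ≡ 60 mod 79. Verify: 54 × 60 = 3240 ≡ 1 mod 79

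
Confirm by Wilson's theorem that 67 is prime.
(66)! mod 67 = 66. Since this equals -1 (mod 67), Wilson confirms 67 is prime.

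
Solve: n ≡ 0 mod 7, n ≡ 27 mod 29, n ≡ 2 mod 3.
M = 7 × 29 × 3 = 609. M₁ = 87, y₁ ≡ 5 mod 7. M₂ = 21, y₂ ≡ 18 mod 29. M₃ = 203, y₃ ≡ 2 mod 3. n = 0×87×5 + 27×21×18 + 2×203×2 ≡ 56 mod 609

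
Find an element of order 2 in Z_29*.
28 has order 2 mod 29 since 28^{2} ≡ 1 mod 29 and no smaller power works.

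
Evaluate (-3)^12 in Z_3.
By repeated squaring mod 3: (-3)^{1}≡0, (-3)^{2}≡0, (-3)^{4}≡0, (-3)^{8}≡0. Then (-3)^{12} = (-3)^{8+4} ≡ 0 × 0 ≡ 0 mod 3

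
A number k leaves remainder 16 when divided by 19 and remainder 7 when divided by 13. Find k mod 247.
M = 19 × 13 = 247. M₁ = 13, y₁ ≡ 3 mod 19. M₂ = 19, y₂ ≡ 11 mod 13. k = 16×13×3 + 7×19×11 ≡ 111 mod 247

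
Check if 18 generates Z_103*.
18^{51} ≡ 1 (mod 103) and 51 < 102, so ord_103(18) = 51 ≠ 102 and 18 is not a primitive root.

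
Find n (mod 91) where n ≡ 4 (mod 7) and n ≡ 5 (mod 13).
M = 7 × 13 = 91. M₁ = 13, y₁ ≡ 6 (mod 7). M₂ = 7, y₂ ≡ 2 (mod 13). n = 4×13×6 + 5×7×2 ≡ 18 (mod 91)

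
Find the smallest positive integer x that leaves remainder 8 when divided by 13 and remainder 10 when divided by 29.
M = 13 × 29 = 377. M₁ = 29, y₁ ≡ 9 (mod 13). M₂ = 13, y₂ ≡ 9 (mod 29). x = 8×29×9 + 10×13×9 ≡ 242 (mod 377)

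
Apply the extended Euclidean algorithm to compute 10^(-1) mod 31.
Extended GCD: 10(-3) + 31(1) = 1. So 10^(-1) ≡ -3 ≡ 28 (mod 31). Verify: 10 × 28 = 280 ≡ 1 (mod 31)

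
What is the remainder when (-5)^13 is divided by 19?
By repeated squaring mod 19: (-5)^{1}≡14, (-5)^{2}≡6, (-5)^{4}≡17, (-5)^{8}≡4. Then (-5)^{13} = (-5)^{8+4+1} ≡ 4 × 17 × 14 ≡ 2 mod 19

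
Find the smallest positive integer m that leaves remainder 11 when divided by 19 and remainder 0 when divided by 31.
M = 19 × 31 = 589. M₁ = 31, y₁ ≡ 8 (mod 19). M₂ = 19, y₂ ≡ 18 (mod 31). m = 11×31×8 + 0×19×18 ≡ 372 (mod 589)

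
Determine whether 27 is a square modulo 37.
By Euler's criterion: 27^{18} ≡ 1 mod 37. Since this equals 1, 27 is a QR.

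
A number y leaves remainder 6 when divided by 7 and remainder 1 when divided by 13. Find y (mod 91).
M = 7 × 13 = 91. M₁ = 13, y₁ ≡ 6 (mod 7). M₂ = 7, y₂ ≡ 2 (mod 13). y = 6×13×6 + 1×7×2 ≡ 27 (mod 91)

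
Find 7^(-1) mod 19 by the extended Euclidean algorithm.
Extended GCD: 7(-8) + 19(3) = 1. So 7^(-1) ≡ -8 ≡ 11 mod 19. Verify: 7 × 11 = 77 ≡ 1 mod 19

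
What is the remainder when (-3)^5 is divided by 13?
By repeated squaring (mod 13): (-3)^{1}≡10, (-3)^{2}≡9, (-3)^{4}≡3. Then (-3)^{5} = (-3)^{4+1} ≡ 3 × 10 ≡ 4 (mod 13)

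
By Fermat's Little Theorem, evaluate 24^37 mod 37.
By Fermat: 24^{36} ≡ 1 mod 37. So 24^{37} = 24^{36} · 24^{1} ≡ 24^{1} ≡ 24 mod 37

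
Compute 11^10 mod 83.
By repeated squaring (mod 83): 11^{1}≡11, 11^{2}≡38, 11^{4}≡33, 11^{8}≡10. Then 11^{10} = 11^{8+2} ≡ 10 × 38 ≡ 48 (mod 83)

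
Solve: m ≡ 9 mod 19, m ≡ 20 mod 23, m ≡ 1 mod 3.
M = 19 × 23 × 3 = 1311. M₁ = 69, y₁ ≡ 8 mod 19. M₂ = 57, y₂ ≡ 21 mod 23. M₃ = 437, y₃ ≡ 2 mod 3. m = 9×69×8 + 20×57×21 + 1×437×2 ≡ 940 mod 1311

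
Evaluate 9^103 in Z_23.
Using Fermat: 9^{22} ≡ 1 mod 23. 103 ≡ 15 mod 22. So 9^{103} ≡ 9^{15} ≡ 6 mod 23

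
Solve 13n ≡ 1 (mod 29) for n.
Since 29 is prime, by Fermat 13^(-1) ≡ 13^{27} ≡ 9 (mod 29). Verify: 13 × 9 = 117 ≡ 1 (mod 29)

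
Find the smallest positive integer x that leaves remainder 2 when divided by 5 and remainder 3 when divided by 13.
M = 5 × 13 = 65. M₁ = 13, y₁ ≡ 2 mod 5. M₂ = 5, y₂ ≡ 8 mod 13. x = 2×13×2 + 3×5×8 ≡ 42 mod 65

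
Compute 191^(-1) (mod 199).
Since 199 is prime, by Fermat 191^(-1) ≡ 191^{197} ≡ 174 (mod 199). Verify: 191 × 174 = 33234 ≡ 1 (mod 199)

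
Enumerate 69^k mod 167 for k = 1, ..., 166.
69^1, 69^2, ..., 69^{166} mod 167: [69, 85, 20, 44, 30, 66, 45, 99, 151, 65, 143, 14, 131, 21, 113, 115, 86, 89, 129, 50, 110, 75, 165, 29, 164, 127, 79, 107, 35, 77, 136, 32, 37, 48, 139, 72, 125, 108, 104, 162, 156, 76, 67, 114, 17, 4, 109, 6, 80, 9, 120, 97, 13, 62, 103, 93, 71, 56, 23, 84, 118, 126, 10, 22, 15, 33, 106, 133, 159, 116, 155, 7, 149, 94, 140, 141, 43, 128, 148, 25, 55, 121, 166, 98, 82, 147, 123, 137, 101, 122, 68, 16, 102, 24, 153, 36, 146, 54, 52, 81, 78, 38, 117, 57, 92, 2, 138, 3, 40, 88, 60, 132, 90, 31, 135, 130, 119, 28, 95, 42, 59, 63, 5, 11, 91, 100, 53, 150, 163, 58, 161, 87, 158, 47, 70, 154, 105, 64, 74, 96, 111, 144, 83, 49, 41, 157, 145, 152, 134, 61, 34, 8, 51, 12, 160, 18, 73, 27, 26, 124, 39, 19, 142, 112, 46, 1]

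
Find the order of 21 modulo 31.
Powers of 21 mod 31: 21^1≡21, 21^2≡7, 21^3≡23, 21^4≡18, 21^5≡6, 21^6≡2, 21^7≡11, 21^8≡14, 21^9≡15, 21^10≡5, 21^11≡12, 21^12≡4, 21^13≡22, 21^14≡28, 21^15≡30, 21^16≡10, 21^17≡24, 21^18≡8, 21^19≡13, 21^20≡25, 21^21≡29, 21^22≡20, 21^23≡17, 21^24≡16, 21^25≡26, 21^26≡19, 21^27≡27, 21^28≡9, 21^29≡3, 21^30≡1. Order = 30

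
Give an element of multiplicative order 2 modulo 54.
53 has order 2 mod 54 since 53^{2} ≡ 1 (mod 54) and no smaller power works.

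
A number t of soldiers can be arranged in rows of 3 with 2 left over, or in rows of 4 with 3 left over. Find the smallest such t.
M = 3 × 4 = 12. M₁ = 4, y₁ ≡ 1 (mod 3). M₂ = 3, y₂ ≡ 3 (mod 4). t = 2×4×1 + 3×3×3 ≡ 11 (mod 12)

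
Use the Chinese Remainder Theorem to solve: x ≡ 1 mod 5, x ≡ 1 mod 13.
M = 5 × 13 = 65. M₁ = 13, y₁ ≡ 2 mod 5. M₂ = 5, y₂ ≡ 8 mod 13. x = 1×13×2 + 1×5×8 ≡ 1 mod 65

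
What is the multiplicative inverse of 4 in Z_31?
Since 31 is prime, by Fermat 4^(-1) ≡ 4^{29} ≡ 8 mod 31. Verify: 4 × 8 = 32 ≡ 1 mod 31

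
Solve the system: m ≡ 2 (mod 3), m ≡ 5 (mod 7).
M = 3 × 7 = 21. M₁ = 7, y₁ ≡ 1 (mod 3). M₂ = 3, y₂ ≡ 5 (mod 7). m = 2×7×1 + 5×3×5 ≡ 5 (mod 21)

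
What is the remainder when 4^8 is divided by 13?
By repeated squaring (mod 13): 4^{1}≡4, 4^{2}≡3, 4^{4}≡9, 4^{8}≡3. So 4^{8} ≡ 3 (mod 13)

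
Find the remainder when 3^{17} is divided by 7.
By Fermat: 3^{6} ≡ 1 (mod 7). 17 = 2×6 + 5. So 3^{17} ≡ 3^{5} ≡ 5 (mod 7)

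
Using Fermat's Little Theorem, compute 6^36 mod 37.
By Fermat's Little Theorem, 6^{36} ≡ 1 (mod 37) since 37 is prime and gcd(6, 37) = 1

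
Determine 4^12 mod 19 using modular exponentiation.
By repeated squaring (mod 19): 4^{1}≡4, 4^{2}≡16, 4^{4}≡9, 4^{8}≡5. Then 4^{12} = 4^{8+4} ≡ 5 × 9 ≡ 7 (mod 19)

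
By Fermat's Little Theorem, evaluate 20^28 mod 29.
By Fermat's Little Theorem, 20^{28} ≡ 1 (mod 29) since 29 is prime and gcd(20, 29) = 1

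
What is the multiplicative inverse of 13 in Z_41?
Since 41 is prime, by Fermat 13^(-1) ≡ 13^{39} ≡ 19 mod 41. Verify: 13 × 19 = 247 ≡ 1 mod 41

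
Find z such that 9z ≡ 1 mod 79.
Since 79 is prime, by Fermat 9^(-1) ≡ 9^{77} ≡ 44 mod 79. Verify: 9 × 44 = 396 ≡ 1 mod 79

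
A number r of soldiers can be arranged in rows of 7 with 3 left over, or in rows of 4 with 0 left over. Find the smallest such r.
M = 7 × 4 = 28. M₁ = 4, y₁ ≡ 2 mod 7. M₂ = 7, y₂ ≡ 3 mod 4. r = 3×4×2 + 0×7×3 ≡ 24 mod 28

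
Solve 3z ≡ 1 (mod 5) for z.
Since 5 is prime, by Fermat 3^(-1) ≡ 3^{3} ≡ 2 (mod 5). Verify: 3 × 2 = 6 ≡ 1 (mod 5)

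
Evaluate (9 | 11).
(9/11) = 9^{5} mod 11 = 1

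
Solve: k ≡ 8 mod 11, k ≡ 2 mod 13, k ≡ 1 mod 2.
M = 11 × 13 × 2 = 286. M₁ = 26, y₁ ≡ 3 mod 11. M₂ = 22, y₂ ≡ 3 mod 13. M₃ = 143, y₃ ≡ 1 mod 2. k = 8×26×3 + 2×22×3 + 1×143×1 ≡ 41 mod 286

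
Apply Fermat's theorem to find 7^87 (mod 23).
By Fermat: 7^{22} ≡ 1 (mod 23). 87 = 3×22 + 21. So 7^{87} ≡ 7^{21} ≡ 10 (mod 23)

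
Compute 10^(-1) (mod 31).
Since 31 is prime, by Fermat 10^(-1) ≡ 10^{29} ≡ 28 (mod 31). Verify: 10 × 28 = 280 ≡ 1 (mod 31)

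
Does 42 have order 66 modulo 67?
42^{22} ≡ 1 mod 67 and 22 < 66, so ord_67(42) = 22 ≠ 66 and 42 is not a primitive root.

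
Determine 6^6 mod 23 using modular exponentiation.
By repeated squaring mod 23: 6^{1}≡6, 6^{2}≡13, 6^{4}≡8. Then 6^{6} = 6^{4+2} ≡ 8 × 13 ≡ 12 mod 23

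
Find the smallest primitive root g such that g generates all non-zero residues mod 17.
g = 3. For each prime q|16: 3^{8}≡16, none ≡ 1, so ord_17(3) = 16 and 3 is a primitive root.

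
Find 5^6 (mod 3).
Using Fermat: 5^{2} ≡ 1 (mod 3). 6 ≡ 0 (mod 2). So 5^{6} ≡ 5^{0} ≡ 1 (mod 3)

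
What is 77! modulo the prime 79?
(78)! = (77)! × (78) ≡ -1 mod 79. So (77)! ≡ -1 × (78)^(-1) ≡ (-1)×(-1) = 1 mod 79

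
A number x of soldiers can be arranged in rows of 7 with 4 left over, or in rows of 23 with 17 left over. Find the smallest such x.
M = 7 × 23 = 161. M₁ = 23, y₁ ≡ 4 mod 7. M₂ = 7, y₂ ≡ 10 mod 23. x = 4×23×4 + 17×7×10 ≡ 109 mod 161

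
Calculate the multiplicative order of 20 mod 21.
Powers of 20 mod 21: 20^1≡20, 20^2≡1. Order = 2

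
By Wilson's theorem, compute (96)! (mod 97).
By Wilson's theorem, (96)! ≡ -1 ≡ 96 (mod 97)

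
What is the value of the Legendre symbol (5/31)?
(5/31) = 5^{15} mod 31 = 1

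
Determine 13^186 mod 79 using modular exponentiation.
Using Fermat: 13^{78} ≡ 1 mod 79. 186 ≡ 30 mod 78. So 13^{186} ≡ 13^{30} ≡ 18 mod 79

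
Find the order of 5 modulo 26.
Powers of 5 mod 26: 5^1≡5, 5^2≡25, 5^3≡21, 5^4≡1. Order = 4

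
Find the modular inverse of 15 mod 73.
Since 73 is prime, by Fermat 15^(-1) ≡ 15^{71} ≡ 39 mod 73. Verify: 15 × 39 = 585 ≡ 1 mod 73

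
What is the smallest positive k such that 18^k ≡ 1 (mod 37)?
Powers of 18 mod 37: 18^1≡18, 18^2≡28, 18^3≡23, 18^4≡7, 18^5≡15, 18^6≡11, 18^7≡13, 18^8≡12, 18^9≡31, 18^10≡3, 18^11≡17, 18^12≡10, 18^13≡32, 18^14≡21, 18^15≡8, 18^16≡33, 18^17≡2, 18^18≡36, 18^19≡19, 18^20≡9, 18^21≡14, 18^22≡30, 18^23≡22, 18^24≡26, 18^25≡24, 18^26≡25, 18^27≡6, 18^28≡34, 18^29≡20, 18^30≡27, 18^31≡5, 18^32≡16, 18^33≡29, 18^34≡4, 18^35≡35, 18^36≡1. So the order of 18 is 36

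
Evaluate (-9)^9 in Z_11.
By repeated squaring (mod 11): (-9)^{1}≡2, (-9)^{2}≡4, (-9)^{4}≡5, (-9)^{8}≡3. Then (-9)^{9} = (-9)^{8+1} ≡ 3 × 2 ≡ 6 (mod 11)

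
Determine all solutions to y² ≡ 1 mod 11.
The square roots of 1 mod 11 are 1 and 10. Verify: 1² = 1 ≡ 1 mod 11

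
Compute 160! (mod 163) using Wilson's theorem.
(162)! = (160)! × (161) × (162) ≡ -1 (mod 163). So (160)! ≡ -1 × [(162)(161)]^(-1) ≡ 81 (mod 163)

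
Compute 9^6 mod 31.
By repeated squaring mod 31: 9^{1}≡9, 9^{2}≡19, 9^{4}≡20. Then 9^{6} = 9^{4+2} ≡ 20 × 19 ≡ 8 mod 31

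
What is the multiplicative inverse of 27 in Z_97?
Since 97 is prime, by Fermat 27^(-1) ≡ 27^{95} ≡ 18 (mod 97). Verify: 27 × 18 = 486 ≡ 1 (mod 97)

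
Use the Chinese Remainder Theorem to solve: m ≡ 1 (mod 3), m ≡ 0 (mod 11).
M = 3 × 11 = 33. M₁ = 11, y₁ ≡ 2 (mod 3). M₂ = 3, y₂ ≡ 4 (mod 11). m = 1×11×2 + 0×3×4 ≡ 22 (mod 33)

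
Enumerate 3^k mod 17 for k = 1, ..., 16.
3^1, 3^2, ..., 3^{16} mod 17: [3, 9, 10, 13, 5, 15, 11, 16, 14, 8, 7, 4, 12, 2, 6, 1]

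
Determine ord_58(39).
Powers of 39 mod 58: 39^1≡39, 39^2≡13, 39^3≡43, 39^4≡53, 39^5≡37, 39^6≡51, 39^7≡17, 39^8≡25, 39^9≡47, 39^10≡35, 39^11≡31, 39^12≡49, 39^13≡55, 39^14≡57, 39^15≡19, 39^16≡45, 39^17≡15, 39^18≡5, 39^19≡21, 39^20≡7, 39^21≡41, 39^22≡33, 39^23≡11, 39^24≡23, 39^25≡27, 39^26≡9, 39^27≡3, 39^28≡1. So the order of 39 is 28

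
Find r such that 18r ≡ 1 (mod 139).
Since 139 is prime, by Fermat 18^(-1) ≡ 18^{137} ≡ 85 (mod 139). Verify: 18 × 85 = 1530 ≡ 1 (mod 139)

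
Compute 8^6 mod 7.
Using Fermat: 8^{6} ≡ 1 mod 7. 6 ≡ 0 mod 6. So 8^{6} ≡ 8^{0} ≡ 1 mod 7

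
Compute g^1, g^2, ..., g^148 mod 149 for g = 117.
117^1, 117^2, ..., 117^{148} mod 149: [117, 130, 12, 63, 70, 144, 11, 95, 89, 132, 97, 25, 94, 121, 2, 85, 111, 24, 126, 140, 139, 22, 41, 29, 115, 45, 50, 39, 93, 4, 21, 73, 48, 103, 131, 129, 44, 82, 58, 81, 90, 100, 78, 37, 8, 42, 146, 96, 57, 113, 109, 88, 15, 116, 13, 31, 51, 7, 74, 16, 84, 143, 43, 114, 77, 69, 27, 30, 83, 26, 62, 102, 14, 148, 32, 19, 137, 86, 79, 5, 138, 54, 60, 17, 52, 124, 55, 28, 147, 64, 38, 125, 23, 9, 10, 127, 108, 120, 34, 104, 99, 110, 56, 145, 128, 76, 101, 46, 18, 20, 105, 67, 91, 68, 59, 49, 71, 112, 141, 107, 3, 53, 92, 36, 40, 61, 134, 33, 136, 118, 98, 142, 75, 133, 65, 6, 106, 35, 72, 80, 122, 119, 66, 123, 87, 47, 135, 1]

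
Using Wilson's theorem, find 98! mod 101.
(100)! = (98)! × (99) × (100) ≡ -1 mod 101. So (98)! ≡ -1 × [(100)(99)]^(-1) ≡ 50 mod 101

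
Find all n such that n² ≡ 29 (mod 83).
The square roots of 29 mod 83 are 64 and 19. Verify: 64² = 4096 ≡ 29 (mod 83)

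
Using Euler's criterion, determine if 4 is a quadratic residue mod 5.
By Euler's criterion: 4^{2} ≡ 1 mod 5. Since this equals 1, 4 is a QR.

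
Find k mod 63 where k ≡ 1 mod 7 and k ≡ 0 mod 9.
M = 7 × 9 = 63. M₁ = 9, y₁ ≡ 4 mod 7. M₂ = 7, y₂ ≡ 4 mod 9. k = 1×9×4 + 0×7×4 ≡ 36 mod 63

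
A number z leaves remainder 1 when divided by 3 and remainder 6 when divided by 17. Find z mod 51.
M = 3 × 17 = 51. M₁ = 17, y₁ ≡ 2 mod 3. M₂ = 3, y₂ ≡ 6 mod 17. z = 1×17×2 + 6×3×6 ≡ 40 mod 51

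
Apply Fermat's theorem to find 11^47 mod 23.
By Fermat: 11^{22} ≡ 1 mod 23. 47 = 2×22 + 3. So 11^{47} ≡ 11^{3} ≡ 20 mod 23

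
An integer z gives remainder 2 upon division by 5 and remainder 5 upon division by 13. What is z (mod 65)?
M = 5 × 13 = 65. M₁ = 13, y₁ ≡ 2 (mod 5). M₂ = 5, y₂ ≡ 8 (mod 13). z = 2×13×2 + 5×5×8 ≡ 57 (mod 65)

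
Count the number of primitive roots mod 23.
Number of primitive roots mod 23 = φ(p-1) = φ(22) = 10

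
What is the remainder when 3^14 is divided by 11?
Using Fermat: 3^{10} ≡ 1 (mod 11). 14 ≡ 4 (mod 10). So 3^{14} ≡ 3^{4} ≡ 4 (mod 11)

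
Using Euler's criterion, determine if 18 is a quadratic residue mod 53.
By Euler's criterion: 18^{26} ≡ 52 (mod 53). Since this equals -1 (≡ 52), 18 is not a QR.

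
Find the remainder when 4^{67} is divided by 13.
By Fermat: 4^{12} ≡ 1 (mod 13). 67 = 5×12 + 7. So 4^{67} ≡ 4^{7} ≡ 4 (mod 13)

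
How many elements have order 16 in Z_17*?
Number of primitive roots mod 17 = φ(p-1) = φ(16) = 8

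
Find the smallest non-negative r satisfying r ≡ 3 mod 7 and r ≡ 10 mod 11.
M = 7 × 11 = 77. M₁ = 11, y₁ ≡ 2 mod 7. M₂ = 7, y₂ ≡ 8 mod 11. r = 3×11×2 + 10×7×8 ≡ 10 mod 77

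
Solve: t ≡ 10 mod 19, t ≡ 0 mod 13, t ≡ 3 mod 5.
M = 19 × 13 × 5 = 1235. M₁ = 65, y₁ ≡ 12 mod 19. M₂ = 95, y₂ ≡ 10 mod 13. M₃ = 247, y₃ ≡ 3 mod 5. t = 10×65×12 + 0×95×10 + 3×247×3 ≡ 143 mod 1235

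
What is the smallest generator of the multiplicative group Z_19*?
g = 2. Powers: [2, 4, 8, 16, 13, 7, 14, ...] generates all 18 non-zero residues.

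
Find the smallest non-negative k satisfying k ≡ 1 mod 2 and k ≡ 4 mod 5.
M = 2 × 5 = 10. M₁ = 5, y₁ ≡ 1 mod 2. M₂ = 2, y₂ ≡ 3 mod 5. k = 1×5×1 + 4×2×3 ≡ 9 mod 10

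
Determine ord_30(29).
Powers of 29 mod 30: 29^1≡29, 29^2≡1. ord_30(29) = 2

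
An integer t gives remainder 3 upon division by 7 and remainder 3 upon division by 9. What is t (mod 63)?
M = 7 × 9 = 63. M₁ = 9, y₁ ≡ 4 (mod 7). M₂ = 7, y₂ ≡ 4 (mod 9). t = 3×9×4 + 3×7×4 ≡ 3 (mod 63)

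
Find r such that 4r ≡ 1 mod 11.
Since 11 is prime, by Fermat 4^(-1) ≡ 4^{9} ≡ 3 mod 11. Verify: 4 × 3 = 12 ≡ 1 mod 11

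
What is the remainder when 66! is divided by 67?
By Wilson's theorem, (66)! ≡ -1 ≡ 66 (mod 67)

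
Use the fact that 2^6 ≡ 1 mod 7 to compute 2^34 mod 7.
By Fermat: 2^{6} ≡ 1 mod 7. 34 = 5×6 + 4. So 2^{34} ≡ 2^{4} ≡ 2 mod 7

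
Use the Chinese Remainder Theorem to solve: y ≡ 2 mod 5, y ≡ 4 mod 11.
M = 5 × 11 = 55. M₁ = 11, y₁ ≡ 1 mod 5. M₂ = 5, y₂ ≡ 9 mod 11. y = 2×11×1 + 4×5×9 ≡ 37 mod 55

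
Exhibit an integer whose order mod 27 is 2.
26 has order 2 mod 27 since 26^{2} ≡ 1 mod 27 and no smaller power works.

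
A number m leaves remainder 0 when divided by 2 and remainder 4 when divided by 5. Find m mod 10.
M = 2 × 5 = 10. M₁ = 5, y₁ ≡ 1 mod 2. M₂ = 2, y₂ ≡ 3 mod 5. m = 0×5×1 + 4×2×3 ≡ 4 mod 10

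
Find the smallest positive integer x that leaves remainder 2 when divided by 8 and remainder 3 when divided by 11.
M = 8 × 11 = 88. M₁ = 11, y₁ ≡ 3 (mod 8). M₂ = 8, y₂ ≡ 7 (mod 11). x = 2×11×3 + 3×8×7 ≡ 58 (mod 88)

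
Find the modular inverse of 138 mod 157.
Since 157 is prime, by Fermat 138^(-1) ≡ 138^{155} ≡ 33 (mod 157). Verify: 138 × 33 = 4554 ≡ 1 (mod 157)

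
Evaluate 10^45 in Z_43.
Using Fermat: 10^{42} ≡ 1 mod 43. 45 ≡ 3 mod 42. So 10^{45} ≡ 10^{3} ≡ 11 mod 43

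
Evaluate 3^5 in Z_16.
By repeated squaring mod 16: 3^{1}≡3, 3^{2}≡9, 3^{4}≡1. Then 3^{5} = 3^{4+1} ≡ 1 × 3 ≡ 3 mod 16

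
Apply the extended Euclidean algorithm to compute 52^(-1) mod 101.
Extended GCD: 52(-33) + 101(17) = 1. So 52^(-1) ≡ -33 ≡ 68 mod 101. Verify: 52 × 68 = 3536 ≡ 1 mod 101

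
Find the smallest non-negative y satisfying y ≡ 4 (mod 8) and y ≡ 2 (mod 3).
M = 8 × 3 = 24. M₁ = 3, y₁ ≡ 3 (mod 8). M₂ = 8, y₂ ≡ 2 (mod 3). y = 4×3×3 + 2×8×2 ≡ 20 (mod 24)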